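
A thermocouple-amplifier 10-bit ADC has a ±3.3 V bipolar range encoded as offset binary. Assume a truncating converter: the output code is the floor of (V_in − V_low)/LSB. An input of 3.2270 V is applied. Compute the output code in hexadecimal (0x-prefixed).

With 1024 levels over 6.6 V, one step is 6.445 mV.
(3.2270 − (−3.3)) / 0.00644531 = 1012.674 LSBs.
Floor → code 1012.
In hexadecimal (0x-prefixed): 0x3F4.

code 0x3F4 (decimal 1012)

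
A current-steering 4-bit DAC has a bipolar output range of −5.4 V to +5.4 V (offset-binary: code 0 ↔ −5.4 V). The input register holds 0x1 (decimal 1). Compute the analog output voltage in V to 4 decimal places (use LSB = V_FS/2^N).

LSB = 10.8 V / 2^4 = 0.6750 V.
Code 0x1 = 1 decimal.
V_out = (−5.4) + 1 × 0.675 V = -4.725 V.

-4.7250 V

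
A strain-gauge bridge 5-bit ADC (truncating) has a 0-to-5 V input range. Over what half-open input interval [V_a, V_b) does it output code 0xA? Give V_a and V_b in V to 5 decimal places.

LSB = 5/2^5 = 156.250 mV.
Code 0xA = 10 decimal.
V_a = V_low + 10·LSB = 1.5625 V; V_b = V_low + 11·LSB = 1.71875 V.

[1.56250 V, 1.71875 V)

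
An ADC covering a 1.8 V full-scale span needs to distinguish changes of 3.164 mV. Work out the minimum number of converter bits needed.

Number of steps required ≥ 1.8 V / 3.164 mV = 568.90.
Need 2^N ≥ 568.90; 2^9 = 512, 2^10 = 1024.
Minimum N = 10.

10 bits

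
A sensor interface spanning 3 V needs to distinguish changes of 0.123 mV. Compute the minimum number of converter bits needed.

Number of steps required ≥ 3 V / 0.123 mV = 24390.24.
Need 2^N ≥ 24390.24; 2^14 = 16384, 2^15 = 32768.
Minimum N = 15.

15 bits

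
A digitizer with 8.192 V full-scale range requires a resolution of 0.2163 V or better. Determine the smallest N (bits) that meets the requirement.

Number of steps required ≥ 8.192 V / 0.2163 V = 37.87.
Need 2^N ≥ 37.87; 2^5 = 32, 2^6 = 64.
Minimum N = 6.

6 bits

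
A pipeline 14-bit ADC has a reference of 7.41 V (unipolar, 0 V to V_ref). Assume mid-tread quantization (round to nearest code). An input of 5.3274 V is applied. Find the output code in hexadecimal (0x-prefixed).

code 0x2E03 (decimal 11779)

LSB = 7.41 V / 16384 = 452.27 µV.
(5.3274 − 0) / 0.000452271 = 11779.234 LSBs.
Round → code 11779.
In hexadecimal (0x-prefixed): 0x2E03.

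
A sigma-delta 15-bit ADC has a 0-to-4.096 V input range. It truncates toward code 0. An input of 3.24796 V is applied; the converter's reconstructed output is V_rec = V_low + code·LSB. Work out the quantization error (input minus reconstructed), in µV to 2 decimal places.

85.00 µV

One LSB is 4.096 V / 32768 = 125.00 µV.
(V_in − V_low)/LSB = (3.24796 − 0)/0.000125 = 25983.6800 → code 25983 (floor).
Reconstructed: 3.247875 V.
V_in − V_rec = 8.5e-05 V = 85.00 µV.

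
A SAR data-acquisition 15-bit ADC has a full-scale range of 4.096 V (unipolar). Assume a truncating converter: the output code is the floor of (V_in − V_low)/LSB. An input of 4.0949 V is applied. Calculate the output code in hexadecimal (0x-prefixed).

Full-scale span = 4.096 V; LSB = 4.096/2^15 = 125.00 µV.
Input sits at 32759.200 steps above V_low.
⌊·⌋(32759.200) = 32759.
In hexadecimal (0x-prefixed): 0x7FF7.

code 0x7FF7 (decimal 32759)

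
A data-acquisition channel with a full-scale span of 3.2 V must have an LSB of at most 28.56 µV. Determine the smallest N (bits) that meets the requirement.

Number of steps required ≥ 3.2 V / 28.56 µV = 112044.82.
Need 2^N ≥ 112044.82; 2^16 = 65536, 2^17 = 131072.
Minimum N = 17.

17 bits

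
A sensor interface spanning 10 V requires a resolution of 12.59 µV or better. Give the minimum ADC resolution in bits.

Number of steps required ≥ 10 V / 12.59 µV = 794281.18.
Need 2^N ≥ 794281.18; 2^19 = 524288, 2^20 = 1048576.
Minimum N = 20.

20 bits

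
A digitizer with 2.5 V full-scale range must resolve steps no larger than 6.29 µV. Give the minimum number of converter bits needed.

19 bits

Number of steps required ≥ 2.5 V / 6.29 µV = 397456.28.
Need 2^N ≥ 397456.28; 2^18 = 262144, 2^19 = 524288.
Minimum N = 19.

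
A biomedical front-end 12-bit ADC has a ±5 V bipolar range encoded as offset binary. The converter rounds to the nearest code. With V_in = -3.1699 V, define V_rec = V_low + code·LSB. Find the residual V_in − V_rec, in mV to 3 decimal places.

Step size: 10 V ÷ 2^12 = 2.441 mV.
(-3.1699 − (−5))/0.00244141 = 749.6090; round gives code 750.
Code 750 maps back to (−5) + 750×0.00244141 V = -3.1689453 V.
Error = -3.1699 − (−3.1689453) = -0.000954688 V = -0.955 mV.

-0.955 mV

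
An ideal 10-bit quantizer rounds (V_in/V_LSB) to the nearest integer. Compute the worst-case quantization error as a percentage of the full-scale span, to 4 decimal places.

0.0488 %

Rounding → worst-case error = ½ LSB = V_FS/2^11, so 100/2048 = 0.0488281 % of full scale.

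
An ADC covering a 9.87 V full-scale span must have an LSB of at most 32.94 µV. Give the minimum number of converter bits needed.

Number of steps required ≥ 9.87 V / 32.94 µV = 299635.70.
Need 2^N ≥ 299635.70; 2^18 = 262144, 2^19 = 524288.
Minimum N = 19.

19 bits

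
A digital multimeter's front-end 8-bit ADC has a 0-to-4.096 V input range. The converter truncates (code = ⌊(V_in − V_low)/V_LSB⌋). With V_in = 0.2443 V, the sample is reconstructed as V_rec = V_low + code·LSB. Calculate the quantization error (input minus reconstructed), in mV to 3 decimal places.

Step size: 4.096 V ÷ 2^8 = 16.000 mV.
(0.2443 − 0)/0.016 = 15.2688; ⌊·⌋ gives code 15.
Reconstructed: 0.24 V.
V_in − V_rec = 0.0043 V = 4.300 mV.

4.300 mV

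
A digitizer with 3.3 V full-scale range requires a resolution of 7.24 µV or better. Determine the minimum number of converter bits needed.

19 bits

Number of steps required ≥ 3.3 V / 7.24 µV = 455801.10.
Need 2^N ≥ 455801.10; 2^18 = 262144, 2^19 = 524288.
Minimum N = 19.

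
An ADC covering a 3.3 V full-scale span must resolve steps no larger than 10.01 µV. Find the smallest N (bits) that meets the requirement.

Number of steps required ≥ 3.3 V / 10.01 µV = 329670.33.
Need 2^N ≥ 329670.33; 2^18 = 262144, 2^19 = 524288.
Minimum N = 19.

19 bits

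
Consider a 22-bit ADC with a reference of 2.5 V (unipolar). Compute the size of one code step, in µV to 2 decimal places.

0.60 µV

Full-scale span = 2.5 V.
LSB = 2.5 / 2^22 = 2.5 / 4194304 = 5.96046e-07 V = 0.60 µV.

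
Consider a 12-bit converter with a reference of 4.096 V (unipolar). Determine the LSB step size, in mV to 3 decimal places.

Full-scale span = 4.096 V.
LSB = 4.096 / 2^12 = 4.096 / 4096 = 0.001 V = 1.000 mV.

1.000 mV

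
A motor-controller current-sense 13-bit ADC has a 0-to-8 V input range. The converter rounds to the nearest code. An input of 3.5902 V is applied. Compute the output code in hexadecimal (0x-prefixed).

code 0xE5C (decimal 3676)

Full-scale span = 8 V; LSB = 8/2^13 = 0.977 mV.
Input sits at 3676.365 steps above V_low.
Round → code 3676.
In hexadecimal (0x-prefixed): 0xE5C.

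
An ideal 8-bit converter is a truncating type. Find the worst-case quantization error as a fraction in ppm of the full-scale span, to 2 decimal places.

Truncating → worst-case error = 1 LSB = V_FS/2^8, so 1e+06/256 = 3906.25 ppm of full scale.

3906.25 ppm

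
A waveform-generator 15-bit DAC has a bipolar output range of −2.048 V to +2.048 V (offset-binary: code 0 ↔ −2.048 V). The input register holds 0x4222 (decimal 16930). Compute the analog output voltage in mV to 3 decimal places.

LSB = 4.096 V / 2^15 = 125.00 µV.
Code 0x4222 = 16930 decimal.
V_out = (−2.048) + 16930 × 0.000125 V = 0.06825 V.
= 68.250 mV.

68.250 mV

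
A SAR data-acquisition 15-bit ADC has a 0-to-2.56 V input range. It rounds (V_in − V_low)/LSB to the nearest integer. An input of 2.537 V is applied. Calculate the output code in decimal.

LSB = 2.56 V / 32768 = 78.12 µV.
(2.537 − 0) / 7.8125e-05 = 32473.600 LSBs.
So the output code is 32474.

code 32474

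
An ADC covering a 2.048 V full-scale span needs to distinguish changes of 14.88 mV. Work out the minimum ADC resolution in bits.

8 bits

Number of steps required ≥ 2.048 V / 14.88 mV = 137.63.
Need 2^N ≥ 137.63; 2^7 = 128, 2^8 = 256.
Minimum N = 8.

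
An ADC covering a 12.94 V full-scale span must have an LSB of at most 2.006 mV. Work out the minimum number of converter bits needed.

Number of steps required ≥ 12.94 V / 2.006 mV = 6450.65.
Need 2^N ≥ 6450.65; 2^12 = 4096, 2^13 = 8192.
Minimum N = 13.

13 bits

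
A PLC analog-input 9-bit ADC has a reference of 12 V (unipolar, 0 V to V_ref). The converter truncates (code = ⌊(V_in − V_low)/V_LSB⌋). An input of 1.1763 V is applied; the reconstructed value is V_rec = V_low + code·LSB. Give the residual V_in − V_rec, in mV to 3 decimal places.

4.425 mV

LSB = 12/2^9 = 23.438 mV.
(1.1763 − 0)/0.0234375 = 50.1888; ⌊·⌋ gives code 50.
V_rec = 0 + 50·0.0234375 = 1.171875 V.
Error = 1.1763 − 1.171875 = 0.004425 V = 4.425 mV.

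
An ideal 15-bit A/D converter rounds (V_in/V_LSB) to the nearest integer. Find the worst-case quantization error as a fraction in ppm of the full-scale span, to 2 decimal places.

Rounding → worst-case error = ½ LSB = V_FS/2^16, so 1e+06/65536 = 15.2588 ppm of full scale.

15.26 ppm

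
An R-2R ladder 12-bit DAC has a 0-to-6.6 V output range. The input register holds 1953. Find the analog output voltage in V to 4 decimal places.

LSB = 6.6 V / 2^12 = 1.611 mV.
V_out = 0 + 1953 × 0.00161133 V = 3.14692 V.

3.1469 V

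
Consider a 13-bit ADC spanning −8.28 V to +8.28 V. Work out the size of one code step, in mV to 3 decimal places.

2.021 mV

Full-scale span = 16.56 V.
LSB = 16.56 / 2^13 = 16.56 / 8192 = 0.00202148 V = 2.021 mV.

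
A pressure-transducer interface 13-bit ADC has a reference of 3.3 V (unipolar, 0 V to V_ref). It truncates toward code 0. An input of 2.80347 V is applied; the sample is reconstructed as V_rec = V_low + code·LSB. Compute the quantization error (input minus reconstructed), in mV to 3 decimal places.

Step size: 3.3 V ÷ 2^13 = 402.83 µV.
(V_in − V_low)/LSB = (2.80347 − 0)/0.000402832 = 6959.4019 → code 6959 (floor).
V_rec = 0 + 6959·0.000402832 = 2.8033081 V.
Error = 2.80347 − 2.8033081 = 0.000161895 V = 0.162 mV.

0.162 mV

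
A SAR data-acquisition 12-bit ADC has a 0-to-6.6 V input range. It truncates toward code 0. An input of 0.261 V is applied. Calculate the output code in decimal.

code 161

Full-scale span = 6.6 V; LSB = 6.6/2^12 = 1.611 mV.
(V_in − V_low)/LSB = (0.261 − 0) / 0.00161133 = 161.978.
⌊·⌋(161.978) = 161.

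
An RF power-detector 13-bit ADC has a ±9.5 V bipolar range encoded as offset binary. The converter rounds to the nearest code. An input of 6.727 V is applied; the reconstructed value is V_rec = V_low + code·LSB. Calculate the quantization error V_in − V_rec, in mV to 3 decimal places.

One LSB is 19 V / 8192 = 2.319 mV.
Scaled input = 6996.3992 LSBs, so code = 6996.
V_rec = (−9.5) + 6996·0.00231934 = 6.7260742 V.
Difference: 0.000925781 V → 0.926 mV.

0.926 mV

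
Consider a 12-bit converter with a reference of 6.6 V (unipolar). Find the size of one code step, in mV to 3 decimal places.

Full-scale span = 6.6 V.
LSB = 6.6 / 2^12 = 6.6 / 4096 = 0.00161133 V = 1.611 mV.

1.611 mV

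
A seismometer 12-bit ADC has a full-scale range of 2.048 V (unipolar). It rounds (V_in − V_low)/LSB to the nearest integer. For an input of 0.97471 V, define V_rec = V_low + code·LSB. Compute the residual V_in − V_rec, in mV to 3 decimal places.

0.210 mV

One LSB is 2.048 V / 4096 = 0.500 mV.
(V_in − V_low)/LSB = (0.97471 − 0)/0.0005 = 1949.4200 → code 1949 (round).
Code 1949 maps back to 0 + 1949×0.0005 V = 0.9745 V.
Difference: 0.00021 V → 0.210 mV.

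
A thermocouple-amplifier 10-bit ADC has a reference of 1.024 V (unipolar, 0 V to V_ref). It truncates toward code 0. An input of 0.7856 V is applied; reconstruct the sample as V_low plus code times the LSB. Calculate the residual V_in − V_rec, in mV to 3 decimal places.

0.600 mV

LSB = 1.024/2^10 = 1.000 mV.
(0.7856 − 0)/0.001 = 785.6000; ⌊·⌋ gives code 785.
Reconstructed: 0.785 V.
V_in − V_rec = 0.0006 V = 0.600 mV.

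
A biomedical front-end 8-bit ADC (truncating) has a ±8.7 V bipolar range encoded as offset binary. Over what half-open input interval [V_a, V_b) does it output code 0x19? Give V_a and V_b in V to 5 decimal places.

[-7.00078 V, -6.93281 V)

LSB = 17.4/2^8 = 67.969 mV.
Code 0x19 = 25 decimal.
V_a = V_low + 25·LSB = -7.00078 V; V_b = V_low + 26·LSB = -6.93281 V.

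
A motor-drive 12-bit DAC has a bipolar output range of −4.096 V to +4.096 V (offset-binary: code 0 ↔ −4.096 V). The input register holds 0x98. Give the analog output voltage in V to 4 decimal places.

-3.7920 V

LSB = 8.192 V / 2^12 = 2.000 mV.
Code 0x98 = 152 decimal.
V_out = (−4.096) + 152 × 0.002 V = -3.792 V.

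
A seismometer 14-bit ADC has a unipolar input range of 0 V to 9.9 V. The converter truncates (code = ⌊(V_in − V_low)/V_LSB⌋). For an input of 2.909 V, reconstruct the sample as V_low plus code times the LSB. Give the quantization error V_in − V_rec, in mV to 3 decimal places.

One LSB is 9.9 V / 16384 = 0.604 mV.
Scaled input = 4814.2481 LSBs, so code = 4814.
Reconstructed: 2.9088501 V.
Difference: 0.000149902 V → 0.150 mV.

0.150 mV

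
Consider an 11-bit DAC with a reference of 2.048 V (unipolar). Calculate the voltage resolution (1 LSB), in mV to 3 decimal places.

Full-scale span = 2.048 V.
LSB = 2.048 / 2^11 = 2.048 / 2048 = 0.001 V = 1.000 mV.

1.000 mV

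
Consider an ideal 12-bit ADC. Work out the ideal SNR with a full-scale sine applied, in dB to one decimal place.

SNR ≈ 6.02·N + 1.76 dB = 6.02·12 + 1.76 = 74.00 dB.

74.0 dB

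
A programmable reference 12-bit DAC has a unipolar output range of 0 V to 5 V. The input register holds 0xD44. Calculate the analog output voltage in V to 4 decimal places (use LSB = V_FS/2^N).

4.1455 V

LSB = 5 V / 2^12 = 1.221 mV.
Code 0xD44 = 3396 decimal.
V_out = 0 + 3396 × 0.0012207 V = 4.14551 V.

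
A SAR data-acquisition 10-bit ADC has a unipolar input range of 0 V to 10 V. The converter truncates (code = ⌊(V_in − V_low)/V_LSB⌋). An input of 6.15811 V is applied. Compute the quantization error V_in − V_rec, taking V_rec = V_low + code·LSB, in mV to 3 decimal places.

5.766 mV

Step size: 10 V ÷ 2^10 = 9.766 mV.
Scaled input = 630.5905 LSBs, so code = 630.
Code 630 maps back to 0 + 630×0.00976562 V = 6.1523438 V.
V_in − V_rec = 0.00576625 V = 5.766 mV.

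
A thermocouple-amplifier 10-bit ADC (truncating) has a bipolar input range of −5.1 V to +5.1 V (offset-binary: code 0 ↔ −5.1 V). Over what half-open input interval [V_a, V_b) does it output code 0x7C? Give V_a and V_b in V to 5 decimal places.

LSB = 10.2/2^10 = 9.961 mV.
Code 0x7C = 124 decimal.
V_a = V_low + 124·LSB = -3.86484 V; V_b = V_low + 125·LSB = -3.85488 V.

[-3.86484 V, -3.85488 V)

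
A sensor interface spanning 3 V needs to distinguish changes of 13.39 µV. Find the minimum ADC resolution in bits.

Number of steps required ≥ 3 V / 13.39 µV = 224047.80.
Need 2^N ≥ 224047.80; 2^17 = 131072, 2^18 = 262144.
Minimum N = 18.

18 bits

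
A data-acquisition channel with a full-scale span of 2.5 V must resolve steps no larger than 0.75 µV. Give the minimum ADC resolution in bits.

Number of steps required ≥ 2.5 V / 0.75 µV = 3333333.33.
Need 2^N ≥ 3333333.33; 2^21 = 2097152, 2^22 = 4194304.
Minimum N = 22.

22 bits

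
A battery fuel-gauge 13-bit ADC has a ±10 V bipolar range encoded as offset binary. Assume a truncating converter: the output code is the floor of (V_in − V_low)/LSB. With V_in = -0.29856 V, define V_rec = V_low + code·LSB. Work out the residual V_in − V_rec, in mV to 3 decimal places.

1.733 mV

One LSB is 20 V / 8192 = 2.441 mV.
(-0.29856 − (−10))/0.00244141 = 3973.7098; ⌊·⌋ gives code 3973.
V_rec = (−10) + 3973·0.00244141 = -0.30029297 V.
V_in − V_rec = 0.00173297 V = 1.733 mV.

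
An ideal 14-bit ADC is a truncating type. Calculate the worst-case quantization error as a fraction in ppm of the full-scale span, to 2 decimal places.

Truncating → worst-case error = 1 LSB = V_FS/2^14, so 1e+06/16384 = 61.0352 ppm of full scale.

61.04 ppm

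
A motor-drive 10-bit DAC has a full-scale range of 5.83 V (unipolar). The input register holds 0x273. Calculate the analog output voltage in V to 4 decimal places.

LSB = 5.83 V / 2^10 = 5.693 mV.
Code 0x273 = 627 decimal.
V_out = 0 + 627 × 0.00569336 V = 3.56974 V.

3.5697 V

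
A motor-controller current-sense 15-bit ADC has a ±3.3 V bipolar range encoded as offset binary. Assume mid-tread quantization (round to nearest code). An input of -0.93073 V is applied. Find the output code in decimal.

LSB = 6.6 V / 32768 = 201.42 µV.
Input sits at 11763.067 steps above V_low.
Round → code 11763.

code 11763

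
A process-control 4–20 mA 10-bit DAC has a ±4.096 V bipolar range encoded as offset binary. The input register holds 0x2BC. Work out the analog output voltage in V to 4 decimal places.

LSB = 8.192 V / 2^10 = 8.000 mV.
Code 0x2BC = 700 decimal.
V_out = (−4.096) + 700 × 0.008 V = 1.504 V.

1.5040 V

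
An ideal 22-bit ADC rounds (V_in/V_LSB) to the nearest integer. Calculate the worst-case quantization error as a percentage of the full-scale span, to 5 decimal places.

Rounding → worst-case error = ½ LSB = V_FS/2^23, so 100/8388608 = 1.19209e-05 % of full scale.

0.00001 %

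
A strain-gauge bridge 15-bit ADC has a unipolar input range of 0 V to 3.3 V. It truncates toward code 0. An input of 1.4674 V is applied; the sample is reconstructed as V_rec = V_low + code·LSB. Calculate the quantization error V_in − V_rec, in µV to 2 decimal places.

LSB = 3.3/2^15 = 100.71 µV.
(V_in − V_low)/LSB = (1.4674 − 0)/0.000100708 = 14570.8373 → code 14570 (floor).
V_rec = 0 + 14570·0.000100708 = 1.4673157 V.
V_in − V_rec = 8.43262e-05 V = 84.33 µV.

84.33 µV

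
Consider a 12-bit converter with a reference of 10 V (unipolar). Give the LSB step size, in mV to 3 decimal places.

2.441 mV

Full-scale span = 10 V.
LSB = 10 / 2^12 = 10 / 4096 = 0.00244141 V = 2.441 mV.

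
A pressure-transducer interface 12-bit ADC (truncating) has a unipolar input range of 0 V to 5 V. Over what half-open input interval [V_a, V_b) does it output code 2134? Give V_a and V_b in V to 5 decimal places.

[2.60498 V, 2.60620 V)

LSB = 5/2^12 = 1.221 mV.
V_a = V_low + 2134·LSB = 2.60498 V; V_b = V_low + 2135·LSB = 2.6062 V.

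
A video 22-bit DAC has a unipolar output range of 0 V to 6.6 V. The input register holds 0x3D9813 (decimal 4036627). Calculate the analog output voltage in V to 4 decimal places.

6.3519 V

LSB = 6.6 V / 2^22 = 1.57 µV.
Code 0x3D9813 = 4036627 decimal.
V_out = 0 + 4036627 × 1.57356e-06 V = 6.35189 V.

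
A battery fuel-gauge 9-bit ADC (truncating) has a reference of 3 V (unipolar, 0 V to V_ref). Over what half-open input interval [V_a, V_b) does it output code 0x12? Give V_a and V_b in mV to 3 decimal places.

[105.469 mV, 111.328 mV)

LSB = 3/2^9 = 5.859 mV.
Code 0x12 = 18 decimal.
V_a = V_low + 18·LSB = 0.105469 V; V_b = V_low + 19·LSB = 0.111328 V.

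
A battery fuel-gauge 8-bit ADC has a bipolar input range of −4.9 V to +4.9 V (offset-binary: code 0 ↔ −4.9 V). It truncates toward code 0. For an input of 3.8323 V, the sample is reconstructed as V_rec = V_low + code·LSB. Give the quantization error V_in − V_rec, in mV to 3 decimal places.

4.175 mV

Step size: 9.8 V ÷ 2^8 = 38.281 mV.
(V_in − V_low)/LSB = (3.8323 − (−4.9))/0.0382813 = 228.1091 → code 228 (floor).
Code 228 maps back to (−4.9) + 228×0.0382813 V = 3.828125 V.
Error = 3.8323 − 3.828125 = 0.004175 V = 4.175 mV.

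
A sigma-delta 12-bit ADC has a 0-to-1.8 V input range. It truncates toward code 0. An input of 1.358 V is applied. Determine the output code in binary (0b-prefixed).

code 0b110000010010 (decimal 3090)

LSB = 1.8 V / 4096 = 439.45 µV.
(1.358 − 0) / 0.000439453 = 3090.204 LSBs.
Floor → code 3090.
In binary (0b-prefixed): 0b110000010010.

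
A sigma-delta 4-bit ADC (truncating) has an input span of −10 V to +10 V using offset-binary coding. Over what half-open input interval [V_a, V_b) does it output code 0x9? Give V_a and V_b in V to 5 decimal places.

[1.25000 V, 2.50000 V)

LSB = 20/2^4 = 1.2500 V.
Code 0x9 = 9 decimal.
V_a = V_low + 9·LSB = 1.25 V; V_b = V_low + 10·LSB = 2.5 V.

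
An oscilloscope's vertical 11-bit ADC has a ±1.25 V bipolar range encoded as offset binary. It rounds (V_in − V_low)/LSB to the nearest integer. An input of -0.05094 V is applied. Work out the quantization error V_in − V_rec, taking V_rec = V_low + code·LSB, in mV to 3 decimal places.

Step size: 2.5 V ÷ 2^11 = 1.221 mV.
Scaled input = 982.2700 LSBs, so code = 982.
Code 982 maps back to (−1.25) + 982×0.0012207 V = -0.051269531 V.
V_in − V_rec = 0.000329531 V = 0.330 mV.

0.330 mV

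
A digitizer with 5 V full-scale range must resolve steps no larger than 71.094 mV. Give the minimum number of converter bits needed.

7 bits

Number of steps required ≥ 5 V / 71.094 mV = 70.33.
Need 2^N ≥ 70.33; 2^6 = 64, 2^7 = 128.
Minimum N = 7.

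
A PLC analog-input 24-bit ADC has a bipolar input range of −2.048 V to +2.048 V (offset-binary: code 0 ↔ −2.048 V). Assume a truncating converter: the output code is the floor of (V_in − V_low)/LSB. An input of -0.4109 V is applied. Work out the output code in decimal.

code 6705561

With 16777216 levels over 4.096 V, one step is 0.24 µV.
(-0.4109 − (−2.048)) / 2.44141e-07 = 6705561.600 LSBs.
⌊·⌋(6705561.600) = 6705561.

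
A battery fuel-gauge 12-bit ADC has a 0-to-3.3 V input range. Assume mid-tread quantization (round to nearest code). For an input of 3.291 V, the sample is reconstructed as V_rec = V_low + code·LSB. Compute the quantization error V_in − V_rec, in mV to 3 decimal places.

-0.138 mV

Step size: 3.3 V ÷ 2^12 = 0.806 mV.
(3.291 − 0)/0.000805664 = 4084.8291; round gives code 4085.
Code 4085 maps back to 0 + 4085×0.000805664 V = 3.2911377 V.
V_in − V_rec = -0.000137695 V = -0.138 mV.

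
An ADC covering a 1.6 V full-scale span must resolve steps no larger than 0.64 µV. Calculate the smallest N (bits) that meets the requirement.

Number of steps required ≥ 1.6 V / 0.64 µV = 2500000.00.
Need 2^N ≥ 2500000.00; 2^21 = 2097152, 2^22 = 4194304.
Minimum N = 22.

22 bits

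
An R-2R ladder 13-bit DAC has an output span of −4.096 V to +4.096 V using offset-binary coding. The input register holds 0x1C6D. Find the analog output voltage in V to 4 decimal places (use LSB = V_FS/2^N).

LSB = 8.192 V / 2^13 = 1.000 mV.
Code 0x1C6D = 7277 decimal.
V_out = (−4.096) + 7277 × 0.001 V = 3.181 V.

3.1810 V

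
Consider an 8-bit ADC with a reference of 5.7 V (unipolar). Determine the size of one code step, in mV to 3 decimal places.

Full-scale span = 5.7 V.
LSB = 5.7 / 2^8 = 5.7 / 256 = 0.0222656 V = 22.266 mV.

22.266 mV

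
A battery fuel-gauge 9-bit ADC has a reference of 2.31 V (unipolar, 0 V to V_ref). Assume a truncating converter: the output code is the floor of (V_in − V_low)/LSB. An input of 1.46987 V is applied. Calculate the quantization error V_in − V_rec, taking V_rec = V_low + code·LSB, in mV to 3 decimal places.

3.561 mV

Step size: 2.31 V ÷ 2^9 = 4.512 mV.
Scaled input = 325.7894 LSBs, so code = 325.
Code 325 maps back to 0 + 325×0.00451172 V = 1.4663086 V.
Difference: 0.00356141 V → 3.561 mV.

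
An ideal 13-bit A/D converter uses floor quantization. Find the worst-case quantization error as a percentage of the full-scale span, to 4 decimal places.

Truncating → worst-case error = 1 LSB = V_FS/2^13, so 100/8192 = 0.012207 % of full scale.

0.0122 %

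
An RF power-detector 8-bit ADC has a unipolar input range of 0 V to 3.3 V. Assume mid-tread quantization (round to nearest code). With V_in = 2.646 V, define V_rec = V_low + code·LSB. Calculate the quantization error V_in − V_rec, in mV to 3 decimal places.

One LSB is 3.3 V / 256 = 12.891 mV.
(2.646 − 0)/0.0128906 = 205.2655; round gives code 205.
Code 205 maps back to 0 + 205×0.0128906 V = 2.6425781 V.
Error = 2.646 − 2.6425781 = 0.00342188 V = 3.422 mV.

3.422 mV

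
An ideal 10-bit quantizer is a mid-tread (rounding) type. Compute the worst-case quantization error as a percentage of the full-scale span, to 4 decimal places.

0.0488 %

Rounding → worst-case error = ½ LSB = V_FS/2^11, so 100/2048 = 0.0488281 % of full scale.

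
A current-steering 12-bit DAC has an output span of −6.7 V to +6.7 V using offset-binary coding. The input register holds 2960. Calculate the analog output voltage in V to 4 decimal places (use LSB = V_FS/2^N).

LSB = 13.4 V / 2^12 = 3.271 mV.
V_out = (−6.7) + 2960 × 0.00327148 V = 2.98359 V.

2.9836 V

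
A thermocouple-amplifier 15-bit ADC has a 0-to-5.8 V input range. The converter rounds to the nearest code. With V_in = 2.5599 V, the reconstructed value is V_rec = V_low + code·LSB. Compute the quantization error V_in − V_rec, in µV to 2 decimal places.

-79.25 µV

LSB = 5.8/2^15 = 177.00 µV.
(V_in − V_low)/LSB = (2.5599 − 0)/0.000177002 = 14462.5523 → code 14463 (round).
V_rec = 0 + 14463·0.000177002 = 2.5599792 V.
V_in − V_rec = -7.9248e-05 V = -79.25 µV.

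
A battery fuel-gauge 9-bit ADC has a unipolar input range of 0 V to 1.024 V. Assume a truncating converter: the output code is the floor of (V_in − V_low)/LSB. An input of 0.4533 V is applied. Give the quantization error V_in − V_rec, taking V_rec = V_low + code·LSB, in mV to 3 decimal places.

1.300 mV

LSB = 1.024/2^9 = 2.000 mV.
(0.4533 − 0)/0.002 = 226.6500; ⌊·⌋ gives code 226.
V_rec = 0 + 226·0.002 = 0.452 V.
Difference: 0.0013 V → 1.300 mV.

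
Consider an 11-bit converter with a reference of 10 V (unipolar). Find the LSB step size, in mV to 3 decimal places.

4.883 mV

Full-scale span = 10 V.
LSB = 10 / 2^11 = 10 / 2048 = 0.00488281 V = 4.883 mV.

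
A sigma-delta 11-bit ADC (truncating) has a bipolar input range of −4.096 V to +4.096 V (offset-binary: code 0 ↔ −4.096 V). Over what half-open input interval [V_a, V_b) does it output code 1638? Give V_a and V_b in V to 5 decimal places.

LSB = 8.192/2^11 = 4.000 mV.
V_a = V_low + 1638·LSB = 2.456 V; V_b = V_low + 1639·LSB = 2.46 V.

[2.45600 V, 2.46000 V)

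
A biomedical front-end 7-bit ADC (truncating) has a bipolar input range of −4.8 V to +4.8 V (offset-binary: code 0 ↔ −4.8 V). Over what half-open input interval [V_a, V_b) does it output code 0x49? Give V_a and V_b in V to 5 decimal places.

LSB = 9.6/2^7 = 75.000 mV.
Code 0x49 = 73 decimal.
V_a = V_low + 73·LSB = 0.675 V; V_b = V_low + 74·LSB = 0.75 V.

[0.67500 V, 0.75000 V)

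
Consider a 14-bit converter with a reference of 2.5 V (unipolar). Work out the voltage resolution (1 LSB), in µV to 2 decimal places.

152.59 µV

Full-scale span = 2.5 V.
LSB = 2.5 / 2^14 = 2.5 / 16384 = 0.000152588 V = 152.59 µV.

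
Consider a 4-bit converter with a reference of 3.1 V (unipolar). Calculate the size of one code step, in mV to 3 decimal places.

193.750 mV

Full-scale span = 3.1 V.
LSB = 3.1 / 2^4 = 3.1 / 16 = 0.19375 V = 193.750 mV.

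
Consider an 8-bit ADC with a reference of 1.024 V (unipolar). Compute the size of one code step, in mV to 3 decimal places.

Full-scale span = 1.024 V.
LSB = 1.024 / 2^8 = 1.024 / 256 = 0.004 V = 4.000 mV.

4.000 mV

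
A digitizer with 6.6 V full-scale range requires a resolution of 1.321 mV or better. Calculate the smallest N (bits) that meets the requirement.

Number of steps required ≥ 6.6 V / 1.321 mV = 4996.21.
Need 2^N ≥ 4996.21; 2^12 = 4096, 2^13 = 8192.
Minimum N = 13.

13 bits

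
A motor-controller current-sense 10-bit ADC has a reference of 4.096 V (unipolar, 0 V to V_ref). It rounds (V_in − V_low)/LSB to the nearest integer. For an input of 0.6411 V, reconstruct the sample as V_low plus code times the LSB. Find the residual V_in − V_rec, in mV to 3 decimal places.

Step size: 4.096 V ÷ 2^10 = 4.000 mV.
Scaled input = 160.2750 LSBs, so code = 160.
V_rec = 0 + 160·0.004 = 0.64 V.
Difference: 0.0011 V → 1.100 mV.

1.100 mV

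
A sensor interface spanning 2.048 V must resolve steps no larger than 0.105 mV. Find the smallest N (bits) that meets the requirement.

15 bits

Number of steps required ≥ 2.048 V / 0.105 mV = 19504.76.
Need 2^N ≥ 19504.76; 2^14 = 16384, 2^15 = 32768.
Minimum N = 15.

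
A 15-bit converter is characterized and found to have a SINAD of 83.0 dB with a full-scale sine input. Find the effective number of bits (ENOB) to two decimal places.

ENOB = (SINAD − 1.76) / 6.02 = (83.0 − 1.76)/6.02 = 13.495.

13.50 bits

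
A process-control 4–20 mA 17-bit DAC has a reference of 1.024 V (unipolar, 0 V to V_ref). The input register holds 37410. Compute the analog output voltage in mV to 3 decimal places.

292.266 mV

LSB = 1.024 V / 2^17 = 7.81 µV.
V_out = 0 + 37410 × 7.8125e-06 V = 0.292266 V.
= 292.266 mV.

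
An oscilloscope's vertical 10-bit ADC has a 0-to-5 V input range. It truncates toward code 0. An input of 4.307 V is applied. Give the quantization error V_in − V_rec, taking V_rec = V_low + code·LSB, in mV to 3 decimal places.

Step size: 5 V ÷ 2^10 = 4.883 mV.
(V_in − V_low)/LSB = (4.307 − 0)/0.00488281 = 882.0736 → code 882 (floor).
V_rec = 0 + 882·0.00488281 = 4.3066406 V.
V_in − V_rec = 0.000359375 V = 0.359 mV.

0.359 mV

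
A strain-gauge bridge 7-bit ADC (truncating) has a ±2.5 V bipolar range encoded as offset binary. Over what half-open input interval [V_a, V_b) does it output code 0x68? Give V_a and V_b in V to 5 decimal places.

[1.56250 V, 1.60156 V)

LSB = 5/2^7 = 39.062 mV.
Code 0x68 = 104 decimal.
V_a = V_low + 104·LSB = 1.5625 V; V_b = V_low + 105·LSB = 1.60156 V.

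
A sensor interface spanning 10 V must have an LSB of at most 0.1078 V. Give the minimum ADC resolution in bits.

7 bits

Number of steps required ≥ 10 V / 0.1078 V = 92.76.
Need 2^N ≥ 92.76; 2^6 = 64, 2^7 = 128.
Minimum N = 7.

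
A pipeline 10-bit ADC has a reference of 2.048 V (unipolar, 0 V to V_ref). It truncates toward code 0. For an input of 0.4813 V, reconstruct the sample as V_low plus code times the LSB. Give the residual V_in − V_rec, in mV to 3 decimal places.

LSB = 2.048/2^10 = 2.000 mV.
(0.4813 − 0)/0.002 = 240.6500; ⌊·⌋ gives code 240.
Code 240 maps back to 0 + 240×0.002 V = 0.48 V.
Error = 0.4813 − 0.48 = 0.0013 V = 1.300 mV.

1.300 mV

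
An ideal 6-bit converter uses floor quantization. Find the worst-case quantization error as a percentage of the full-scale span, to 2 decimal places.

Truncating → worst-case error = 1 LSB = V_FS/2^6, so 100/64 = 1.5625 % of full scale.

1.56 %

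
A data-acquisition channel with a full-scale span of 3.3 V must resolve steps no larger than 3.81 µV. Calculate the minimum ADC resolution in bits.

20 bits

Number of steps required ≥ 3.3 V / 3.81 µV = 866141.73.
Need 2^N ≥ 866141.73; 2^19 = 524288, 2^20 = 1048576.
Minimum N = 20.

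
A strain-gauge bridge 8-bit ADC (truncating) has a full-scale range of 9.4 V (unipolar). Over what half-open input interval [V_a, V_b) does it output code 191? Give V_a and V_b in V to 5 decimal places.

LSB = 9.4/2^8 = 36.719 mV.
V_a = V_low + 191·LSB = 7.01328 V; V_b = V_low + 192·LSB = 7.05 V.

[7.01328 V, 7.05000 V)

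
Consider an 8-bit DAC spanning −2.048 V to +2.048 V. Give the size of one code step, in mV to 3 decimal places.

Full-scale span = 4.096 V.
LSB = 4.096 / 2^8 = 4.096 / 256 = 0.016 V = 16.000 mV.

16.000 mV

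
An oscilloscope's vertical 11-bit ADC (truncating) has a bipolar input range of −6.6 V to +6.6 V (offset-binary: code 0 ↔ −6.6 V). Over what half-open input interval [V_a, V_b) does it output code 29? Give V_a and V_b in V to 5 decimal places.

[-6.41309 V, -6.40664 V)

LSB = 13.2/2^11 = 6.445 mV.
V_a = V_low + 29·LSB = -6.41309 V; V_b = V_low + 30·LSB = -6.40664 V.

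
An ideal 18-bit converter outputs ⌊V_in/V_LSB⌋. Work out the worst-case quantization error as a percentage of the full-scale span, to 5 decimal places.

0.00038 %

Truncating → worst-case error = 1 LSB = V_FS/2^18, so 100/262144 = 0.00038147 % of full scale.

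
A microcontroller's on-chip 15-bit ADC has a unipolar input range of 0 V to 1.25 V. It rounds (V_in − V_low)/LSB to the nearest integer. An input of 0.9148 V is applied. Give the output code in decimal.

With 32768 levels over 1.25 V, one step is 38.15 µV.
(V_in − V_low)/LSB = (0.9148 − 0) / 3.8147e-05 = 23980.933.
Round → code 23981.

code 23981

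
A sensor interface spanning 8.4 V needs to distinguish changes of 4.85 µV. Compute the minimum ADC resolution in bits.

Number of steps required ≥ 8.4 V / 4.85 µV = 1731958.76.
Need 2^N ≥ 1731958.76; 2^20 = 1048576, 2^21 = 2097152.
Minimum N = 21.

21 bits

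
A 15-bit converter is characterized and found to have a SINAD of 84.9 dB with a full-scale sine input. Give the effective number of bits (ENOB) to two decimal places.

13.81 bits

ENOB = (SINAD − 1.76) / 6.02 = (84.9 − 1.76)/6.02 = 13.811.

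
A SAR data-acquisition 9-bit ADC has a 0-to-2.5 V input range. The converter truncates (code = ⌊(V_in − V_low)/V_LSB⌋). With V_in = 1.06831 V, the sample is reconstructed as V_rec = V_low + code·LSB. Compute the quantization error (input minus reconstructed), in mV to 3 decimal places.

One LSB is 2.5 V / 512 = 4.883 mV.
Scaled input = 218.7899 LSBs, so code = 218.
Code 218 maps back to 0 + 218×0.00488281 V = 1.0644531 V.
Difference: 0.00385688 V → 3.857 mV.

3.857 mV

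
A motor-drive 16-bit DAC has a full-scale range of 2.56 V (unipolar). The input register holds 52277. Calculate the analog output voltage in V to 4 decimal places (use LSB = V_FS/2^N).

LSB = 2.56 V / 2^16 = 39.06 µV.
V_out = 0 + 52277 × 3.90625e-05 V = 2.04207 V.

2.0421 V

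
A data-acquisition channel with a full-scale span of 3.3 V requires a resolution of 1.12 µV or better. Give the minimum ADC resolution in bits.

22 bits

Number of steps required ≥ 3.3 V / 1.12 µV = 2946428.57.
Need 2^N ≥ 2946428.57; 2^21 = 2097152, 2^22 = 4194304.
Minimum N = 22.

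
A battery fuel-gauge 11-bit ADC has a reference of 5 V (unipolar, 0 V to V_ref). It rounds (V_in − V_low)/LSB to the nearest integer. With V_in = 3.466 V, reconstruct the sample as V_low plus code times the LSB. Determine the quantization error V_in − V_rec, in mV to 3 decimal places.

One LSB is 5 V / 2048 = 2.441 mV.
Scaled input = 1419.6736 LSBs, so code = 1420.
Code 1420 maps back to 0 + 1420×0.00244141 V = 3.4667969 V.
Difference: -0.000796875 V → -0.797 mV.

-0.797 mV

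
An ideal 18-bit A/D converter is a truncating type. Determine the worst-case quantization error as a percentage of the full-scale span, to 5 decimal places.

0.00038 %

Truncating → worst-case error = 1 LSB = V_FS/2^18, so 100/262144 = 0.00038147 % of full scale.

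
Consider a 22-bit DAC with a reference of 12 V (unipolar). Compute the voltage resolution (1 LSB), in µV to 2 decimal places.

2.86 µV

Full-scale span = 12 V.
LSB = 12 / 2^22 = 12 / 4194304 = 2.86102e-06 V = 2.86 µV.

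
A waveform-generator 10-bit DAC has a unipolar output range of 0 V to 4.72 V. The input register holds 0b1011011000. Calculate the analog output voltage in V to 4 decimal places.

LSB = 4.72 V / 2^10 = 4.609 mV.
Code 0b1011011000 = 728 decimal.
V_out = 0 + 728 × 0.00460937 V = 3.35562 V.

3.3556 V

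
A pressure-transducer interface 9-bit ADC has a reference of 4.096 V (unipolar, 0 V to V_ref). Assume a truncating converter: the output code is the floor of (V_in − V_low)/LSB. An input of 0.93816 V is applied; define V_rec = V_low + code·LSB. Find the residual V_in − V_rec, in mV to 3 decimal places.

2.160 mV

LSB = 4.096/2^9 = 8.000 mV.
(V_in − V_low)/LSB = (0.93816 − 0)/0.008 = 117.2700 → code 117 (floor).
Reconstructed: 0.936 V.
Difference: 0.00216 V → 2.160 mV.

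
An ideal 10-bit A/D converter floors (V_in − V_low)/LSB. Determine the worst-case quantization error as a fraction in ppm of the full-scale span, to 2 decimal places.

Truncating → worst-case error = 1 LSB = V_FS/2^10, so 1e+06/1024 = 976.562 ppm of full scale.

976.56 ppm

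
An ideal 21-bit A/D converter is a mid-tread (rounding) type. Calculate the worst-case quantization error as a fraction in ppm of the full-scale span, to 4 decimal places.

0.2384 ppm

Rounding → worst-case error = ½ LSB = V_FS/2^22, so 1e+06/4194304 = 0.238419 ppm of full scale.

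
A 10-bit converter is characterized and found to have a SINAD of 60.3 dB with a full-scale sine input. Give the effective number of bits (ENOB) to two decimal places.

9.72 bits

ENOB = (SINAD − 1.76) / 6.02 = (60.3 − 1.76)/6.02 = 9.724.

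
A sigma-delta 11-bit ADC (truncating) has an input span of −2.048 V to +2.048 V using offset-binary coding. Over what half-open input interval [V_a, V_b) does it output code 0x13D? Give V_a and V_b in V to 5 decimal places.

[-1.41400 V, -1.41200 V)

LSB = 4.096/2^11 = 2.000 mV.
Code 0x13D = 317 decimal.
V_a = V_low + 317·LSB = -1.414 V; V_b = V_low + 318·LSB = -1.412 V.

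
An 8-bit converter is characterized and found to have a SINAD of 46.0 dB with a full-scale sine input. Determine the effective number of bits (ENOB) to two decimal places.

7.35 bits

ENOB = (SINAD − 1.76) / 6.02 = (46.0 − 1.76)/6.02 = 7.349.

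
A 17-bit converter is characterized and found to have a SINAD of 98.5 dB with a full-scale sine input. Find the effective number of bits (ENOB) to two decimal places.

ENOB = (SINAD − 1.76) / 6.02 = (98.5 − 1.76)/6.02 = 16.070.

16.07 bits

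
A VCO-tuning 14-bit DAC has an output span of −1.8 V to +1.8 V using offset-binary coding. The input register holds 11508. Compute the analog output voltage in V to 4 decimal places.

0.7286 V

LSB = 3.6 V / 2^14 = 219.73 µV.
V_out = (−1.8) + 11508 × 0.000219727 V = 0.728613 V.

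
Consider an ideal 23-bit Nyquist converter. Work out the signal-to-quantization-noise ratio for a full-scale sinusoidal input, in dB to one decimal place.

SNR ≈ 6.02·N + 1.76 dB = 6.02·23 + 1.76 = 140.22 dB.

140.2 dB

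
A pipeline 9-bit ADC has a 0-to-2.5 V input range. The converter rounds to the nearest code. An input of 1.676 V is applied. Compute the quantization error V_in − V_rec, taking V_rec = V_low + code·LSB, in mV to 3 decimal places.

1.195 mV

LSB = 2.5/2^9 = 4.883 mV.
Scaled input = 343.2448 LSBs, so code = 343.
V_rec = 0 + 343·0.00488281 = 1.6748047 V.
V_in − V_rec = 0.00119531 V = 1.195 mV.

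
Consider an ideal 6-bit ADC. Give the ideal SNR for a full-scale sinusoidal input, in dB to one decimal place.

SNR ≈ 6.02·N + 1.76 dB = 6.02·6 + 1.76 = 37.88 dB.

37.9 dB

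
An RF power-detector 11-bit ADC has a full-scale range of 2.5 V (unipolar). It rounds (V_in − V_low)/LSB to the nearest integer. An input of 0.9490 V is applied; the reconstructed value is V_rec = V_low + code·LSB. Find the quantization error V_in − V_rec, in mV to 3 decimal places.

Step size: 2.5 V ÷ 2^11 = 1.221 mV.
(0.9490 − 0)/0.0012207 = 777.4208; round gives code 777.
V_rec = 0 + 777·0.0012207 = 0.94848633 V.
V_in − V_rec = 0.000513672 V = 0.514 mV.

0.514 mV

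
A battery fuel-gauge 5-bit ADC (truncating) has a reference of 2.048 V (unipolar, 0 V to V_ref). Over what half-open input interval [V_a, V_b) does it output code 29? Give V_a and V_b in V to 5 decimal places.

LSB = 2.048/2^5 = 64.000 mV.
V_a = V_low + 29·LSB = 1.856 V; V_b = V_low + 30·LSB = 1.92 V.

[1.85600 V, 1.92000 V)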